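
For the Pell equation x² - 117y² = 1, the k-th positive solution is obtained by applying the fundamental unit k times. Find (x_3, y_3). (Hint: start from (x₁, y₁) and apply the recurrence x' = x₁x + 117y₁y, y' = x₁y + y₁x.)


Step 1: Find the fundamental solution (x₁, y₁) of x² - 117y² = 1.
  Expand √117 as a continued fraction. a₀ = ⌊√117⌋ = 10; iterate m_{k+1} = d_k·a_k − m_k, d_{k+1} = (117 − m_{k+1}²)/d_k, a_{k+1} = ⌊(a₀ + m_{k+1})/d_{k+1}⌋ (starting m₀ = 0, d₀ = 1), with convergents p_k = a_k·p_{k-1} + p_{k-2}, q_k = a_k·q_{k-1} + q_{k-2} (p₋₁ = 1, q₋₁ = 0):
  k = 0: a₀ = 10; p₀/q₀ = 10/1; p₀² − 117·q₀² = 100 − 117 = -17.
  k = 1: m = 10, d = 17, a = ⌊(10 + 10)/17⌋ = 1; p/q = (1·10 + 1)/(1·1 + 0) = 11/1; p² − 117·q² = 121 − 117 = 4.
  k = 2: m = 7, d = 4, a = ⌊(10 + 7)/4⌋ = 4; p/q = (4·11 + 10)/(4·1 + 1) = 54/5; p² − 117·q² = 2916 − 2925 = -9.
  k = 3: m = 9, d = 9, a = ⌊(10 + 9)/9⌋ = 2; p/q = (2·54 + 11)/(2·5 + 1) = 119/11; p² − 117·q² = 14161 − 14157 = 4.
  k = 4: m = 9, d = 4, a = ⌊(10 + 9)/4⌋ = 4; p/q = (4·119 + 54)/(4·11 + 5) = 530/49; p² − 117·q² = 280900 − 280917 = -17.
  k = 5: m = 7, d = 17, a = ⌊(10 + 7)/17⌋ = 1; p/q = (1·530 + 119)/(1·49 + 11) = 649/60; p² − 117·q² = 421201 − 421200 = 1.
  The first convergent with p² − 117·q² = 1 gives the fundamental solution (x₁, y₁) = (649, 60).
Step 2: Apply the recurrence (x_{n+1}, y_{n+1}) = (x₁x_n + 117y₁y_n, x₁y_n + y₁x_n) repeatedly.
  From (x_1, y_1) = (649, 60): x_2 = 649·649 + 117·60·60 = 842401; y_2 = 649·60 + 60·649 = 77880.
  From (x_2, y_2) = (842401, 77880): x_3 = 649·842401 + 117·60·77880 = 1093435849; y_3 = 649·77880 + 60·842401 = 101088180.
Step 3: Verify x_3² - 117·y_3² = 1195601955878350801 - 1195601955878350800 = 1 (should be 1). ✓

(x_1, y_1) = (649, 60); (x_3, y_3) = (1093435849, 101088180).


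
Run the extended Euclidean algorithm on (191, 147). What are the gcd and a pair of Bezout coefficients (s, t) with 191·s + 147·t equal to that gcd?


Euclidean algorithm on (191, 147) — divide until remainder is 0:
  191 = 1 · 147 + 44
  147 = 3 · 44 + 15
  44 = 2 · 15 + 14
  15 = 1 · 14 + 1
  14 = 14 · 1 + 0
gcd(191, 147) = 1.
Track Bezout coefficients alongside the remainders: start with r₀ = 191 = a·1 + b·0 (s = 1, t = 0) and r₁ = 147 = a·0 + b·1 (s = 0, t = 1); each new remainder r_{k+1} = r_{k-1} − q_k·r_k inherits s_{k+1} = s_{k-1} − q_k·s_k, t_{k+1} = t_{k-1} − q_k·t_k, so r_k = a·s_k + b·t_k at every step:
  q = 1: r = 44, s = 1 − 1·0 = 1, t = 0 − 1·1 = -1  (check: 191·1 + 147·(-1) = 44)
  q = 3: r = 15, s = 0 − 3·1 = -3, t = 1 − 3·(-1) = 4  (check: 191·(-3) + 147·4 = 15)
  q = 2: r = 14, s = 1 − 2·(-3) = 7, t = -1 − 2·4 = -9  (check: 191·7 + 147·(-9) = 14)
  q = 1: r = 1, s = -3 − 1·7 = -10, t = 4 − 1·(-9) = 13  (check: 191·(-10) + 147·13 = 1)
The row with r = 1 (the gcd) gives the Bezout coefficients s = -10, t = 13.
Result: 191 · (-10) + 147 · (13) = 1.

gcd(191, 147) = 1; s = -10, t = 13 (check: 191·(-10) + 147·13 = 1).


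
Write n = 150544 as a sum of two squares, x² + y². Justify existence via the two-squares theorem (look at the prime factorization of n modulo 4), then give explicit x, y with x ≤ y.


Step 1: Factor n = 150544 = 2^4 · 97^2.
Step 2: Check the mod-4 condition on each prime factor: 2 = 2 (special); 97 ≡ 1 (mod 4), exponent 2.
All primes ≡ 3 (mod 4) appear to even exponent (or don't appear), so by the two-squares theorem n IS expressible as a sum of two squares.
Step 3: Build a representation. Group n = k² · m with k = 4 and m = 97 · 97 = 9409 (a product of primes ≡ 1 (mod 4)); a representation of m scales to one of n via (k·x)² + (k·y)² = k²(x² + y²). Each prime p ≡ 1 (mod 4) is itself a sum of two squares; find a² by testing p − a² for a perfect square:
  97: 97 − 1² = 96, 97 − 2² = 93, 97 − 3² = 88, 97 − 4² = 81 = 9² ⇒ 97 = 4² + 9².
  Combine using the Brahmagupta–Fibonacci identity (a² + b²)(c² + d²) = (ac − bd)² + (ad + bc)² = (ac + bd)² + (ad − bc)²:
  97 · 97 = 9409: from (4² + 9²)(4² + 9²), take (4·4 − 9·9, 4·9 + 9·4) = (16 − 81, 36 + 36) = (-65, 72); dropping signs (only squares matter) gives (65, 72); check 65² + 72² = 4225 + 5184 = 9409 ✓.
  Scale by k = 4: (4·65, 4·72) = (260, 288).
Step 4: Order so x ≤ y and verify: 260² + 288² = 67600 + 82944 = 150544 = n. ✓

n = 150544 = 260² + 288² (one valid representation with x ≤ y).


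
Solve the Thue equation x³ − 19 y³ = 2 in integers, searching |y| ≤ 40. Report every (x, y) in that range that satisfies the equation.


The equation is x³ - 19y³ = 2. For fixed y, x³ = 19·y³ + 2, so a solution requires the RHS to be a perfect cube.
Strategy: iterate y from -40 to 40, compute RHS = 19·y³ + 2, and check whether it is a (positive or negative) perfect cube.
Check small values of y:
  y = 0: RHS = 2 is not a perfect cube.
  y = 1: RHS = 21 is not a perfect cube.
  y = -1: RHS = -17 is not a perfect cube.
  y = 2: RHS = 154 is not a perfect cube.
  y = -2: RHS = -150 is not a perfect cube.
  y = 3: RHS = 515 is not a perfect cube.
  y = -3: RHS = -511 is not a perfect cube.
Continuing the search up to |y| = 40 finds no solutions either.
No (x, y) in the scanned range satisfies the equation.

No integer solutions with |y| ≤ 40.


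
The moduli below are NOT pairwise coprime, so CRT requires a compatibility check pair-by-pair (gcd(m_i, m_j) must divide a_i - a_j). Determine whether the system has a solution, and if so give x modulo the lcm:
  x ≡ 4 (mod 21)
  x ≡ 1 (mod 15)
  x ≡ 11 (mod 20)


Moduli 21, 15, 20 are not pairwise coprime, so CRT works modulo lcm(m_i) when all pairwise compatibility conditions hold.
Pairwise compatibility: gcd(m_i, m_j) must divide a_i - a_j for every pair.
Merge one congruence at a time:
  Start: x ≡ 4 (mod 21).
  Combine with x ≡ 1 (mod 15): gcd(21, 15) = 3; 1 - 4 = -3, which IS divisible by 3, so compatible.
    Write x = 4 + 21·t and substitute into x ≡ 1 (mod 15): 21·t ≡ 1 − 4 = -3 (mod 15).
    Divide the congruence (and modulus) by g = 3: 7·t ≡ -1 (mod 5).
    Reduce coefficients mod 5: 2·t ≡ 4 (mod 5).
    The inverse of 2 mod 5 is 3 (since 2·3 = 6 = 1·5 + 1), so t ≡ 3·4 = 12 ≡ 2 (mod 5).
    Then x = 4 + 21·2 = 46, valid modulo lcm(21, 15) = 105: x ≡ 46 (mod 105).
  Combine with x ≡ 11 (mod 20): gcd(105, 20) = 5; 11 - 46 = -35, which IS divisible by 5, so compatible.
    Write x = 46 + 105·t and substitute into x ≡ 11 (mod 20): 105·t ≡ 11 − 46 = -35 (mod 20).
    Divide the congruence (and modulus) by g = 5: 21·t ≡ -7 (mod 4).
    Reduce coefficients mod 4: 1·t ≡ 1 (mod 4).
    So t ≡ 1 (mod 4).
    Then x = 46 + 105·1 = 151, valid modulo lcm(105, 20) = 420: x ≡ 151 (mod 420).
Verify: 151 mod 21 = 4, 151 mod 15 = 1, 151 mod 20 = 11.

x ≡ 151 (mod 420).


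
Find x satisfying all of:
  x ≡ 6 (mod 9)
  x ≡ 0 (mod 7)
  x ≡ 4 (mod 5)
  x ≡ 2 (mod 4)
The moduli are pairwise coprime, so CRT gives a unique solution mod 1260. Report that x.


Product of moduli M = 9 · 7 · 5 · 4 = 1260.
Merge one congruence at a time:
  Start: x ≡ 6 (mod 9).
  Combine with x ≡ 0 (mod 7); new modulus lcm = 63.
    Write x = 6 + 9·t and substitute into x ≡ 0 (mod 7): 9·t ≡ 0 − 6 = -6 (mod 7).
    Reduce coefficients mod 7: 2·t ≡ 1 (mod 7).
    The inverse of 2 mod 7 is 4 (since 2·4 = 8 = 1·7 + 1), so t ≡ 4·1 = 4 ≡ 4 (mod 7).
    Then x = 6 + 9·4 = 42, valid modulo lcm(9, 7) = 63: x ≡ 42 (mod 63).
  Combine with x ≡ 4 (mod 5); new modulus lcm = 315.
    Write x = 42 + 63·t and substitute into x ≡ 4 (mod 5): 63·t ≡ 4 − 42 = -38 (mod 5).
    Reduce coefficients mod 5: 3·t ≡ 2 (mod 5).
    The inverse of 3 mod 5 is 2 (since 3·2 = 6 = 1·5 + 1), so t ≡ 2·2 = 4 ≡ 4 (mod 5).
    Then x = 42 + 63·4 = 294, valid modulo lcm(63, 5) = 315: x ≡ 294 (mod 315).
  Combine with x ≡ 2 (mod 4); new modulus lcm = 1260.
    Write x = 294 + 315·t and substitute into x ≡ 2 (mod 4): 315·t ≡ 2 − 294 = -292 (mod 4).
    Reduce coefficients mod 4: 3·t ≡ 0 (mod 4).
    The inverse of 3 mod 4 is 3 (since 3·3 = 9 = 2·4 + 1), so t ≡ 3·0 = 0 ≡ 0 (mod 4).
    Then x = 294 + 315·0 = 294, valid modulo lcm(315, 4) = 1260: x ≡ 294 (mod 1260).
Verify against each original: 294 mod 9 = 6, 294 mod 7 = 0, 294 mod 5 = 4, 294 mod 4 = 2.

x ≡ 294 (mod 1260).


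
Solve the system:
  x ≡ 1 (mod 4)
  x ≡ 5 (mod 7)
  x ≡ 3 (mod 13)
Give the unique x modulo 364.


Moduli 4, 7, 13 are pairwise coprime; by CRT there is a unique solution modulo M = 4 · 7 · 13 = 364.
Solve pairwise, accumulating the modulus:
  Start with x ≡ 1 (mod 4).
  Combine with x ≡ 5 (mod 7): since gcd(4, 7) = 1, we get a unique residue mod 28.
    Write x = 1 + 4·t and substitute into x ≡ 5 (mod 7): 4·t ≡ 5 − 1 = 4 (mod 7).
    The inverse of 4 mod 7 is 2 (since 4·2 = 8 = 1·7 + 1), so t ≡ 2·4 = 8 ≡ 1 (mod 7).
    Then x = 1 + 4·1 = 5, valid modulo lcm(4, 7) = 28: x ≡ 5 (mod 28).
  Combine with x ≡ 3 (mod 13): since gcd(28, 13) = 1, we get a unique residue mod 364.
    Write x = 5 + 28·t and substitute into x ≡ 3 (mod 13): 28·t ≡ 3 − 5 = -2 (mod 13).
    Reduce coefficients mod 13: 2·t ≡ 11 (mod 13).
    The inverse of 2 mod 13 is 7 (since 2·7 = 14 = 1·13 + 1), so t ≡ 7·11 = 77 ≡ 12 (mod 13).
    Then x = 5 + 28·12 = 341, valid modulo lcm(28, 13) = 364: x ≡ 341 (mod 364).
Verify: 341 mod 4 = 1 ✓, 341 mod 7 = 5 ✓, 341 mod 13 = 3 ✓.

x ≡ 341 (mod 364).


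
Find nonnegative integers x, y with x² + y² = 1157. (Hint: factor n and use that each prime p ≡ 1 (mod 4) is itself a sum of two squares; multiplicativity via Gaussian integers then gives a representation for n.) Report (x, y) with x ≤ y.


Step 1: Factor n = 1157 = 13 · 89.
Step 2: Check the mod-4 condition on each prime factor: 13 ≡ 1 (mod 4), exponent 1; 89 ≡ 1 (mod 4), exponent 1.
All primes ≡ 3 (mod 4) appear to even exponent (or don't appear), so by the two-squares theorem n IS expressible as a sum of two squares.
Step 3: Build a representation. Here n = 13 · 89 is a product of primes ≡ 1 (mod 4). Each prime p ≡ 1 (mod 4) is itself a sum of two squares; find a² by testing p − a² for a perfect square:
  13: 13 − 1² = 12, 13 − 2² = 9 = 3² ⇒ 13 = 2² + 3².
  89: 89 − 1² = 88, 89 − 2² = 85, 89 − 3² = 80, 89 − 4² = 73, 89 − 5² = 64 = 8² ⇒ 89 = 5² + 8².
  Combine using the Brahmagupta–Fibonacci identity (a² + b²)(c² + d²) = (ac − bd)² + (ad + bc)² = (ac + bd)² + (ad − bc)²:
  13 · 89 = 1157: from (2² + 3²)(5² + 8²), take (2·5 − 3·8, 2·8 + 3·5) = (10 − 24, 16 + 15) = (-14, 31); dropping signs (only squares matter) gives (14, 31); check 14² + 31² = 196 + 961 = 1157 ✓.
Step 4: Order so x ≤ y and verify: 14² + 31² = 196 + 961 = 1157 = n. ✓

n = 1157 = 14² + 31² (one valid representation with x ≤ y).


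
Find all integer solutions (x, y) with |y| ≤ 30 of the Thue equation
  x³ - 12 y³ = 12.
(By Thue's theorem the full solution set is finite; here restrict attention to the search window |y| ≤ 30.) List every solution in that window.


The equation is x³ - 12y³ = 12. For fixed y, x³ = 12·y³ + 12, so a solution requires the RHS to be a perfect cube.
Strategy: iterate y from -30 to 30, compute RHS = 12·y³ + 12, and check whether it is a (positive or negative) perfect cube.
Check small values of y:
  y = 0: RHS = 12 is not a perfect cube.
  y = 1: RHS = 24 is not a perfect cube.
  y = -1: RHS = 0 = (0)³ ⇒ x = 0 works.
  y = 2: RHS = 108 is not a perfect cube.
  y = -2: RHS = -84 is not a perfect cube.
  y = 3: RHS = 336 is not a perfect cube.
  y = -3: RHS = -312 is not a perfect cube.
Continuing the search up to |y| = 30 finds no further solutions beyond those listed.
Collected solutions: (0, -1).

Solutions (with |y| ≤ 30): (0, -1).


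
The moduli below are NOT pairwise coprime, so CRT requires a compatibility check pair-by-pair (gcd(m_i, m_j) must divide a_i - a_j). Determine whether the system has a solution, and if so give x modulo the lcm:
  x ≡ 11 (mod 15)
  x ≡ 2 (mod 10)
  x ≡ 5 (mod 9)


Moduli 15, 10, 9 are not pairwise coprime, so CRT works modulo lcm(m_i) when all pairwise compatibility conditions hold.
Pairwise compatibility: gcd(m_i, m_j) must divide a_i - a_j for every pair.
Merge one congruence at a time:
  Start: x ≡ 11 (mod 15).
  Combine with x ≡ 2 (mod 10): gcd(15, 10) = 5, and 2 - 11 = -9 is NOT divisible by 5.
    ⇒ system is inconsistent (no integer solution).

No solution (the system is inconsistent).


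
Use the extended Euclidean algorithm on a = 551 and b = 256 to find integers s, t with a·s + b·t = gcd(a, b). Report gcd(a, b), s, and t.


Euclidean algorithm on (551, 256) — divide until remainder is 0:
  551 = 2 · 256 + 39
  256 = 6 · 39 + 22
  39 = 1 · 22 + 17
  22 = 1 · 17 + 5
  17 = 3 · 5 + 2
  5 = 2 · 2 + 1
  2 = 2 · 1 + 0
gcd(551, 256) = 1.
Track Bezout coefficients alongside the remainders: start with r₀ = 551 = a·1 + b·0 (s = 1, t = 0) and r₁ = 256 = a·0 + b·1 (s = 0, t = 1); each new remainder r_{k+1} = r_{k-1} − q_k·r_k inherits s_{k+1} = s_{k-1} − q_k·s_k, t_{k+1} = t_{k-1} − q_k·t_k, so r_k = a·s_k + b·t_k at every step:
  q = 2: r = 39, s = 1 − 2·0 = 1, t = 0 − 2·1 = -2  (check: 551·1 + 256·(-2) = 39)
  q = 6: r = 22, s = 0 − 6·1 = -6, t = 1 − 6·(-2) = 13  (check: 551·(-6) + 256·13 = 22)
  q = 1: r = 17, s = 1 − 1·(-6) = 7, t = -2 − 1·13 = -15  (check: 551·7 + 256·(-15) = 17)
  q = 1: r = 5, s = -6 − 1·7 = -13, t = 13 − 1·(-15) = 28  (check: 551·(-13) + 256·28 = 5)
  q = 3: r = 2, s = 7 − 3·(-13) = 46, t = -15 − 3·28 = -99  (check: 551·46 + 256·(-99) = 2)
  q = 2: r = 1, s = -13 − 2·46 = -105, t = 28 − 2·(-99) = 226  (check: 551·(-105) + 256·226 = 1)
The row with r = 1 (the gcd) gives the Bezout coefficients s = -105, t = 226.
Result: 551 · (-105) + 256 · (226) = 1.

gcd(551, 256) = 1; s = -105, t = 226 (check: 551·(-105) + 256·226 = 1).


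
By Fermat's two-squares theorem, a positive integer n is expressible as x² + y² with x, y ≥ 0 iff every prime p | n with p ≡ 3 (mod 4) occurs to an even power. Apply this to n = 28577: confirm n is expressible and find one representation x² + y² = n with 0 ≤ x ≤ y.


Step 1: Factor n = 28577 = 17 · 41^2.
Step 2: Check the mod-4 condition on each prime factor: 17 ≡ 1 (mod 4), exponent 1; 41 ≡ 1 (mod 4), exponent 2.
All primes ≡ 3 (mod 4) appear to even exponent (or don't appear), so by the two-squares theorem n IS expressible as a sum of two squares.
Step 3: Build a representation. Here n = 17 · 41 · 41 is a product of primes ≡ 1 (mod 4). Each prime p ≡ 1 (mod 4) is itself a sum of two squares; find a² by testing p − a² for a perfect square:
  17: 17 − 1² = 16 = 4² ⇒ 17 = 1² + 4².
  41: 41 − 1² = 40, 41 − 2² = 37, 41 − 3² = 32, 41 − 4² = 25 = 5² ⇒ 41 = 4² + 5².
  Combine using the Brahmagupta–Fibonacci identity (a² + b²)(c² + d²) = (ac − bd)² + (ad + bc)² = (ac + bd)² + (ad − bc)²:
  17 · 41 = 697: from (1² + 4²)(4² + 5²), take (1·4 − 4·5, 1·5 + 4·4) = (4 − 20, 5 + 16) = (-16, 21); dropping signs (only squares matter) gives (16, 21); check 16² + 21² = 256 + 441 = 697 ✓.
  697 · 41 = 28577: from (16² + 21²)(4² + 5²), take (16·4 − 21·5, 16·5 + 21·4) = (64 − 105, 80 + 84) = (-41, 164); dropping signs (only squares matter) gives (41, 164); check 41² + 164² = 1681 + 26896 = 28577 ✓.
Step 4: Order so x ≤ y and verify: 41² + 164² = 1681 + 26896 = 28577 = n. ✓

n = 28577 = 41² + 164² (one valid representation with x ≤ y).


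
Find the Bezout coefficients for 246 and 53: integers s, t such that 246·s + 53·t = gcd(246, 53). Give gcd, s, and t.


Euclidean algorithm on (246, 53) — divide until remainder is 0:
  246 = 4 · 53 + 34
  53 = 1 · 34 + 19
  34 = 1 · 19 + 15
  19 = 1 · 15 + 4
  15 = 3 · 4 + 3
  4 = 1 · 3 + 1
  3 = 3 · 1 + 0
gcd(246, 53) = 1.
Track Bezout coefficients alongside the remainders: start with r₀ = 246 = a·1 + b·0 (s = 1, t = 0) and r₁ = 53 = a·0 + b·1 (s = 0, t = 1); each new remainder r_{k+1} = r_{k-1} − q_k·r_k inherits s_{k+1} = s_{k-1} − q_k·s_k, t_{k+1} = t_{k-1} − q_k·t_k, so r_k = a·s_k + b·t_k at every step:
  q = 4: r = 34, s = 1 − 4·0 = 1, t = 0 − 4·1 = -4  (check: 246·1 + 53·(-4) = 34)
  q = 1: r = 19, s = 0 − 1·1 = -1, t = 1 − 1·(-4) = 5  (check: 246·(-1) + 53·5 = 19)
  q = 1: r = 15, s = 1 − 1·(-1) = 2, t = -4 − 1·5 = -9  (check: 246·2 + 53·(-9) = 15)
  q = 1: r = 4, s = -1 − 1·2 = -3, t = 5 − 1·(-9) = 14  (check: 246·(-3) + 53·14 = 4)
  q = 3: r = 3, s = 2 − 3·(-3) = 11, t = -9 − 3·14 = -51  (check: 246·11 + 53·(-51) = 3)
  q = 1: r = 1, s = -3 − 1·11 = -14, t = 14 − 1·(-51) = 65  (check: 246·(-14) + 53·65 = 1)
The row with r = 1 (the gcd) gives the Bezout coefficients s = -14, t = 65.
Result: 246 · (-14) + 53 · (65) = 1.

gcd(246, 53) = 1; s = -14, t = 65 (check: 246·(-14) + 53·65 = 1).


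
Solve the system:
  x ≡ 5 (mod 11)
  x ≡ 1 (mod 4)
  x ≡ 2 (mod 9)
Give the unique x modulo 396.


Moduli 11, 4, 9 are pairwise coprime; by CRT there is a unique solution modulo M = 11 · 4 · 9 = 396.
Solve pairwise, accumulating the modulus:
  Start with x ≡ 5 (mod 11).
  Combine with x ≡ 1 (mod 4): since gcd(11, 4) = 1, we get a unique residue mod 44.
    Write x = 5 + 11·t and substitute into x ≡ 1 (mod 4): 11·t ≡ 1 − 5 = -4 (mod 4).
    Reduce coefficients mod 4: 3·t ≡ 0 (mod 4).
    The inverse of 3 mod 4 is 3 (since 3·3 = 9 = 2·4 + 1), so t ≡ 3·0 = 0 ≡ 0 (mod 4).
    Then x = 5 + 11·0 = 5, valid modulo lcm(11, 4) = 44: x ≡ 5 (mod 44).
  Combine with x ≡ 2 (mod 9): since gcd(44, 9) = 1, we get a unique residue mod 396.
    Write x = 5 + 44·t and substitute into x ≡ 2 (mod 9): 44·t ≡ 2 − 5 = -3 (mod 9).
    Reduce coefficients mod 9: 8·t ≡ 6 (mod 9).
    The inverse of 8 mod 9 is 8 (since 8·8 = 64 = 7·9 + 1), so t ≡ 8·6 = 48 ≡ 3 (mod 9).
    Then x = 5 + 44·3 = 137, valid modulo lcm(44, 9) = 396: x ≡ 137 (mod 396).
Verify: 137 mod 11 = 5 ✓, 137 mod 4 = 1 ✓, 137 mod 9 = 2 ✓.

x ≡ 137 (mod 396).


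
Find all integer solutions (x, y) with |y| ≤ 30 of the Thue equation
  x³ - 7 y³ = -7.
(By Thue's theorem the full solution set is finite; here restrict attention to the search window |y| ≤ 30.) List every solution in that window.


The equation is x³ - 7y³ = -7. For fixed y, x³ = 7·y³ − 7, so a solution requires the RHS to be a perfect cube.
Strategy: iterate y from -30 to 30, compute RHS = 7·y³ − 7, and check whether it is a (positive or negative) perfect cube.
Check small values of y:
  y = 0: RHS = -7 is not a perfect cube.
  y = 1: RHS = 0 = (0)³ ⇒ x = 0 works.
  y = -1: RHS = -14 is not a perfect cube.
  y = 2: RHS = 49 is not a perfect cube.
  y = -2: RHS = -63 is not a perfect cube.
  y = 3: RHS = 182 is not a perfect cube.
  y = -3: RHS = -196 is not a perfect cube.
Continuing the search up to |y| = 30 finds no further solutions beyond those listed.
Collected solutions: (0, 1).

Solutions (with |y| ≤ 30): (0, 1).


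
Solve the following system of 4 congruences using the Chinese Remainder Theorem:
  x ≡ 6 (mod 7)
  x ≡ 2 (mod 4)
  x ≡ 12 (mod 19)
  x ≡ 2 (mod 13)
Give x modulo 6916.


Product of moduli M = 7 · 4 · 19 · 13 = 6916.
Merge one congruence at a time:
  Start: x ≡ 6 (mod 7).
  Combine with x ≡ 2 (mod 4); new modulus lcm = 28.
    Write x = 6 + 7·t and substitute into x ≡ 2 (mod 4): 7·t ≡ 2 − 6 = -4 (mod 4).
    Reduce coefficients mod 4: 3·t ≡ 0 (mod 4).
    The inverse of 3 mod 4 is 3 (since 3·3 = 9 = 2·4 + 1), so t ≡ 3·0 = 0 ≡ 0 (mod 4).
    Then x = 6 + 7·0 = 6, valid modulo lcm(7, 4) = 28: x ≡ 6 (mod 28).
  Combine with x ≡ 12 (mod 19); new modulus lcm = 532.
    Write x = 6 + 28·t and substitute into x ≡ 12 (mod 19): 28·t ≡ 12 − 6 = 6 (mod 19).
    Reduce coefficients mod 19: 9·t ≡ 6 (mod 19).
    The inverse of 9 mod 19 is 17 (since 9·17 = 153 = 8·19 + 1), so t ≡ 17·6 = 102 ≡ 7 (mod 19).
    Then x = 6 + 28·7 = 202, valid modulo lcm(28, 19) = 532: x ≡ 202 (mod 532).
  Combine with x ≡ 2 (mod 13); new modulus lcm = 6916.
    Write x = 202 + 532·t and substitute into x ≡ 2 (mod 13): 532·t ≡ 2 − 202 = -200 (mod 13).
    Reduce coefficients mod 13: 12·t ≡ 8 (mod 13).
    The inverse of 12 mod 13 is 12 (since 12·12 = 144 = 11·13 + 1), so t ≡ 12·8 = 96 ≡ 5 (mod 13).
    Then x = 202 + 532·5 = 2862, valid modulo lcm(532, 13) = 6916: x ≡ 2862 (mod 6916).
Verify against each original: 2862 mod 7 = 6, 2862 mod 4 = 2, 2862 mod 19 = 12, 2862 mod 13 = 2.

x ≡ 2862 (mod 6916).


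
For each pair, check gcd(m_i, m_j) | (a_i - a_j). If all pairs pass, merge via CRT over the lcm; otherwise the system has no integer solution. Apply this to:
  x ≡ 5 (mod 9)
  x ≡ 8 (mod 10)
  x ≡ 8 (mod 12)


Moduli 9, 10, 12 are not pairwise coprime, so CRT works modulo lcm(m_i) when all pairwise compatibility conditions hold.
Pairwise compatibility: gcd(m_i, m_j) must divide a_i - a_j for every pair.
Merge one congruence at a time:
  Start: x ≡ 5 (mod 9).
  Combine with x ≡ 8 (mod 10): gcd(9, 10) = 1; 8 - 5 = 3, which IS divisible by 1, so compatible.
    Write x = 5 + 9·t and substitute into x ≡ 8 (mod 10): 9·t ≡ 8 − 5 = 3 (mod 10).
    The inverse of 9 mod 10 is 9 (since 9·9 = 81 = 8·10 + 1), so t ≡ 9·3 = 27 ≡ 7 (mod 10).
    Then x = 5 + 9·7 = 68, valid modulo lcm(9, 10) = 90: x ≡ 68 (mod 90).
  Combine with x ≡ 8 (mod 12): gcd(90, 12) = 6; 8 - 68 = -60, which IS divisible by 6, so compatible.
    Write x = 68 + 90·t and substitute into x ≡ 8 (mod 12): 90·t ≡ 8 − 68 = -60 (mod 12).
    Divide the congruence (and modulus) by g = 6: 15·t ≡ -10 (mod 2).
    Reduce coefficients mod 2: 1·t ≡ 0 (mod 2).
    So t ≡ 0 (mod 2).
    Then x = 68 + 90·0 = 68, valid modulo lcm(90, 12) = 180: x ≡ 68 (mod 180).
Verify: 68 mod 9 = 5, 68 mod 10 = 8, 68 mod 12 = 8.

x ≡ 68 (mod 180).


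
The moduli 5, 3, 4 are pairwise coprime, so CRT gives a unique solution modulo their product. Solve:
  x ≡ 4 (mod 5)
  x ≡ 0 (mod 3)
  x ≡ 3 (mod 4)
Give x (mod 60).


Moduli 5, 3, 4 are pairwise coprime; by CRT there is a unique solution modulo M = 5 · 3 · 4 = 60.
Solve pairwise, accumulating the modulus:
  Start with x ≡ 4 (mod 5).
  Combine with x ≡ 0 (mod 3): since gcd(5, 3) = 1, we get a unique residue mod 15.
    Write x = 4 + 5·t and substitute into x ≡ 0 (mod 3): 5·t ≡ 0 − 4 = -4 (mod 3).
    Reduce coefficients mod 3: 2·t ≡ 2 (mod 3).
    The inverse of 2 mod 3 is 2 (since 2·2 = 4 = 1·3 + 1), so t ≡ 2·2 = 4 ≡ 1 (mod 3).
    Then x = 4 + 5·1 = 9, valid modulo lcm(5, 3) = 15: x ≡ 9 (mod 15).
  Combine with x ≡ 3 (mod 4): since gcd(15, 4) = 1, we get a unique residue mod 60.
    Write x = 9 + 15·t and substitute into x ≡ 3 (mod 4): 15·t ≡ 3 − 9 = -6 (mod 4).
    Reduce coefficients mod 4: 3·t ≡ 2 (mod 4).
    The inverse of 3 mod 4 is 3 (since 3·3 = 9 = 2·4 + 1), so t ≡ 3·2 = 6 ≡ 2 (mod 4).
    Then x = 9 + 15·2 = 39, valid modulo lcm(15, 4) = 60: x ≡ 39 (mod 60).
Verify: 39 mod 5 = 4 ✓, 39 mod 3 = 0 ✓, 39 mod 4 = 3 ✓.

x ≡ 39 (mod 60).


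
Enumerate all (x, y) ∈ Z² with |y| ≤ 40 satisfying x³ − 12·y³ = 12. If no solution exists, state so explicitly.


The equation is x³ - 12y³ = 12. For fixed y, x³ = 12·y³ + 12, so a solution requires the RHS to be a perfect cube.
Strategy: iterate y from -40 to 40, compute RHS = 12·y³ + 12, and check whether it is a (positive or negative) perfect cube.
Check small values of y:
  y = 0: RHS = 12 is not a perfect cube.
  y = 1: RHS = 24 is not a perfect cube.
  y = -1: RHS = 0 = (0)³ ⇒ x = 0 works.
  y = 2: RHS = 108 is not a perfect cube.
  y = -2: RHS = -84 is not a perfect cube.
  y = 3: RHS = 336 is not a perfect cube.
  y = -3: RHS = -312 is not a perfect cube.
Continuing the search up to |y| = 40 finds no further solutions beyond those listed.
Collected solutions: (0, -1).

Solutions (with |y| ≤ 40): (0, -1).


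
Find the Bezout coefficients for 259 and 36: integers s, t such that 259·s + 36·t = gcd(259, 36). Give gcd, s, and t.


Euclidean algorithm on (259, 36) — divide until remainder is 0:
  259 = 7 · 36 + 7
  36 = 5 · 7 + 1
  7 = 7 · 1 + 0
gcd(259, 36) = 1.
Track Bezout coefficients alongside the remainders: start with r₀ = 259 = a·1 + b·0 (s = 1, t = 0) and r₁ = 36 = a·0 + b·1 (s = 0, t = 1); each new remainder r_{k+1} = r_{k-1} − q_k·r_k inherits s_{k+1} = s_{k-1} − q_k·s_k, t_{k+1} = t_{k-1} − q_k·t_k, so r_k = a·s_k + b·t_k at every step:
  q = 7: r = 7, s = 1 − 7·0 = 1, t = 0 − 7·1 = -7  (check: 259·1 + 36·(-7) = 7)
  q = 5: r = 1, s = 0 − 5·1 = -5, t = 1 − 5·(-7) = 36  (check: 259·(-5) + 36·36 = 1)
The row with r = 1 (the gcd) gives the Bezout coefficients s = -5, t = 36.
Result: 259 · (-5) + 36 · (36) = 1.

gcd(259, 36) = 1; s = -5, t = 36 (check: 259·(-5) + 36·36 = 1).


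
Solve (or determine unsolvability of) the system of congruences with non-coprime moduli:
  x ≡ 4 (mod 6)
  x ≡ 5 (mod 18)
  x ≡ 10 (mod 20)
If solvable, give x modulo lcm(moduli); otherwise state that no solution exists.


Moduli 6, 18, 20 are not pairwise coprime, so CRT works modulo lcm(m_i) when all pairwise compatibility conditions hold.
Pairwise compatibility: gcd(m_i, m_j) must divide a_i - a_j for every pair.
Merge one congruence at a time:
  Start: x ≡ 4 (mod 6).
  Combine with x ≡ 5 (mod 18): gcd(6, 18) = 6, and 5 - 4 = 1 is NOT divisible by 6.
    ⇒ system is inconsistent (no integer solution).

No solution (the system is inconsistent).


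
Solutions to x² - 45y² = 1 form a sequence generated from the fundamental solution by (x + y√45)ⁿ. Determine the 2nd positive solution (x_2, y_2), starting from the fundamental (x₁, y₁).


Step 1: Find the fundamental solution (x₁, y₁) of x² - 45y² = 1.
  Expand √45 as a continued fraction. a₀ = ⌊√45⌋ = 6; iterate m_{k+1} = d_k·a_k − m_k, d_{k+1} = (45 − m_{k+1}²)/d_k, a_{k+1} = ⌊(a₀ + m_{k+1})/d_{k+1}⌋ (starting m₀ = 0, d₀ = 1), with convergents p_k = a_k·p_{k-1} + p_{k-2}, q_k = a_k·q_{k-1} + q_{k-2} (p₋₁ = 1, q₋₁ = 0):
  k = 0: a₀ = 6; p₀/q₀ = 6/1; p₀² − 45·q₀² = 36 − 45 = -9.
  k = 1: m = 6, d = 9, a = ⌊(6 + 6)/9⌋ = 1; p/q = (1·6 + 1)/(1·1 + 0) = 7/1; p² − 45·q² = 49 − 45 = 4.
  k = 2: m = 3, d = 4, a = ⌊(6 + 3)/4⌋ = 2; p/q = (2·7 + 6)/(2·1 + 1) = 20/3; p² − 45·q² = 400 − 405 = -5.
  k = 3: m = 5, d = 5, a = ⌊(6 + 5)/5⌋ = 2; p/q = (2·20 + 7)/(2·3 + 1) = 47/7; p² − 45·q² = 2209 − 2205 = 4.
  k = 4: m = 5, d = 4, a = ⌊(6 + 5)/4⌋ = 2; p/q = (2·47 + 20)/(2·7 + 3) = 114/17; p² − 45·q² = 12996 − 13005 = -9.
  k = 5: m = 3, d = 9, a = ⌊(6 + 3)/9⌋ = 1; p/q = (1·114 + 47)/(1·17 + 7) = 161/24; p² − 45·q² = 25921 − 25920 = 1.
  The first convergent with p² − 45·q² = 1 gives the fundamental solution (x₁, y₁) = (161, 24).
Step 2: Apply the recurrence (x_{n+1}, y_{n+1}) = (x₁x_n + 45y₁y_n, x₁y_n + y₁x_n) repeatedly.
  From (x_1, y_1) = (161, 24): x_2 = 161·161 + 45·24·24 = 51841; y_2 = 161·24 + 24·161 = 7728.
Step 3: Verify x_2² - 45·y_2² = 2687489281 - 2687489280 = 1 (should be 1). ✓

(x_1, y_1) = (161, 24); (x_2, y_2) = (51841, 7728).


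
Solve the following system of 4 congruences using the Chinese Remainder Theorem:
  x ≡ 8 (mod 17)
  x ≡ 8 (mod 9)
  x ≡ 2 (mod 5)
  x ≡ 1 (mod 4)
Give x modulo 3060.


Product of moduli M = 17 · 9 · 5 · 4 = 3060.
Merge one congruence at a time:
  Start: x ≡ 8 (mod 17).
  Combine with x ≡ 8 (mod 9); new modulus lcm = 153.
    Write x = 8 + 17·t and substitute into x ≡ 8 (mod 9): 17·t ≡ 8 − 8 = 0 (mod 9).
    Reduce coefficients mod 9: 8·t ≡ 0 (mod 9).
    The inverse of 8 mod 9 is 8 (since 8·8 = 64 = 7·9 + 1), so t ≡ 8·0 = 0 ≡ 0 (mod 9).
    Then x = 8 + 17·0 = 8, valid modulo lcm(17, 9) = 153: x ≡ 8 (mod 153).
  Combine with x ≡ 2 (mod 5); new modulus lcm = 765.
    Write x = 8 + 153·t and substitute into x ≡ 2 (mod 5): 153·t ≡ 2 − 8 = -6 (mod 5).
    Reduce coefficients mod 5: 3·t ≡ 4 (mod 5).
    The inverse of 3 mod 5 is 2 (since 3·2 = 6 = 1·5 + 1), so t ≡ 2·4 = 8 ≡ 3 (mod 5).
    Then x = 8 + 153·3 = 467, valid modulo lcm(153, 5) = 765: x ≡ 467 (mod 765).
  Combine with x ≡ 1 (mod 4); new modulus lcm = 3060.
    Write x = 467 + 765·t and substitute into x ≡ 1 (mod 4): 765·t ≡ 1 − 467 = -466 (mod 4).
    Reduce coefficients mod 4: 1·t ≡ 2 (mod 4).
    So t ≡ 2 (mod 4).
    Then x = 467 + 765·2 = 1997, valid modulo lcm(765, 4) = 3060: x ≡ 1997 (mod 3060).
Verify against each original: 1997 mod 17 = 8, 1997 mod 9 = 8, 1997 mod 5 = 2, 1997 mod 4 = 1.

x ≡ 1997 (mod 3060).


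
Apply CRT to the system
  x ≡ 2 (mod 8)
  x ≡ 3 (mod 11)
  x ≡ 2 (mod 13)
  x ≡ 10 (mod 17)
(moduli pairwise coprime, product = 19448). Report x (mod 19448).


Product of moduli M = 8 · 11 · 13 · 17 = 19448.
Merge one congruence at a time:
  Start: x ≡ 2 (mod 8).
  Combine with x ≡ 3 (mod 11); new modulus lcm = 88.
    Write x = 2 + 8·t and substitute into x ≡ 3 (mod 11): 8·t ≡ 3 − 2 = 1 (mod 11).
    The inverse of 8 mod 11 is 7 (since 8·7 = 56 = 5·11 + 1), so t ≡ 7·1 = 7 ≡ 7 (mod 11).
    Then x = 2 + 8·7 = 58, valid modulo lcm(8, 11) = 88: x ≡ 58 (mod 88).
  Combine with x ≡ 2 (mod 13); new modulus lcm = 1144.
    Write x = 58 + 88·t and substitute into x ≡ 2 (mod 13): 88·t ≡ 2 − 58 = -56 (mod 13).
    Reduce coefficients mod 13: 10·t ≡ 9 (mod 13).
    The inverse of 10 mod 13 is 4 (since 10·4 = 40 = 3·13 + 1), so t ≡ 4·9 = 36 ≡ 10 (mod 13).
    Then x = 58 + 88·10 = 938, valid modulo lcm(88, 13) = 1144: x ≡ 938 (mod 1144).
  Combine with x ≡ 10 (mod 17); new modulus lcm = 19448.
    Write x = 938 + 1144·t and substitute into x ≡ 10 (mod 17): 1144·t ≡ 10 − 938 = -928 (mod 17).
    Reduce coefficients mod 17: 5·t ≡ 7 (mod 17).
    The inverse of 5 mod 17 is 7 (since 5·7 = 35 = 2·17 + 1), so t ≡ 7·7 = 49 ≡ 15 (mod 17).
    Then x = 938 + 1144·15 = 18098, valid modulo lcm(1144, 17) = 19448: x ≡ 18098 (mod 19448).
Verify against each original: 18098 mod 8 = 2, 18098 mod 11 = 3, 18098 mod 13 = 2, 18098 mod 17 = 10.

x ≡ 18098 (mod 19448).


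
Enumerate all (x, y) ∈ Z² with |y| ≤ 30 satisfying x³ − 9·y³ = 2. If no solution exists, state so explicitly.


The equation is x³ - 9y³ = 2. For fixed y, x³ = 9·y³ + 2, so a solution requires the RHS to be a perfect cube.
Strategy: iterate y from -30 to 30, compute RHS = 9·y³ + 2, and check whether it is a (positive or negative) perfect cube.
Check small values of y:
  y = 0: RHS = 2 is not a perfect cube.
  y = 1: RHS = 11 is not a perfect cube.
  y = -1: RHS = -7 is not a perfect cube.
  y = 2: RHS = 74 is not a perfect cube.
  y = -2: RHS = -70 is not a perfect cube.
  y = 3: RHS = 245 is not a perfect cube.
  y = -3: RHS = -241 is not a perfect cube.
Continuing the search up to |y| = 30 finds no solutions either.
No (x, y) in the scanned range satisfies the equation.

No integer solutions with |y| ≤ 30.


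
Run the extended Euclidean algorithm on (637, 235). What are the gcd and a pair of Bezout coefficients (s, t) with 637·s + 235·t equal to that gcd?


Euclidean algorithm on (637, 235) — divide until remainder is 0:
  637 = 2 · 235 + 167
  235 = 1 · 167 + 68
  167 = 2 · 68 + 31
  68 = 2 · 31 + 6
  31 = 5 · 6 + 1
  6 = 6 · 1 + 0
gcd(637, 235) = 1.
Track Bezout coefficients alongside the remainders: start with r₀ = 637 = a·1 + b·0 (s = 1, t = 0) and r₁ = 235 = a·0 + b·1 (s = 0, t = 1); each new remainder r_{k+1} = r_{k-1} − q_k·r_k inherits s_{k+1} = s_{k-1} − q_k·s_k, t_{k+1} = t_{k-1} − q_k·t_k, so r_k = a·s_k + b·t_k at every step:
  q = 2: r = 167, s = 1 − 2·0 = 1, t = 0 − 2·1 = -2  (check: 637·1 + 235·(-2) = 167)
  q = 1: r = 68, s = 0 − 1·1 = -1, t = 1 − 1·(-2) = 3  (check: 637·(-1) + 235·3 = 68)
  q = 2: r = 31, s = 1 − 2·(-1) = 3, t = -2 − 2·3 = -8  (check: 637·3 + 235·(-8) = 31)
  q = 2: r = 6, s = -1 − 2·3 = -7, t = 3 − 2·(-8) = 19  (check: 637·(-7) + 235·19 = 6)
  q = 5: r = 1, s = 3 − 5·(-7) = 38, t = -8 − 5·19 = -103  (check: 637·38 + 235·(-103) = 1)
The row with r = 1 (the gcd) gives the Bezout coefficients s = 38, t = -103.
Result: 637 · (38) + 235 · (-103) = 1.

gcd(637, 235) = 1; s = 38, t = -103 (check: 637·38 + 235·(-103) = 1).


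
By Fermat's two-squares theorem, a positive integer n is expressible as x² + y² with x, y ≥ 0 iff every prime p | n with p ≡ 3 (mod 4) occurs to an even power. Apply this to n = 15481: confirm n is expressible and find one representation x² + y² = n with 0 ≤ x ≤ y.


Step 1: Factor n = 15481 = 113 · 137.
Step 2: Check the mod-4 condition on each prime factor: 113 ≡ 1 (mod 4), exponent 1; 137 ≡ 1 (mod 4), exponent 1.
All primes ≡ 3 (mod 4) appear to even exponent (or don't appear), so by the two-squares theorem n IS expressible as a sum of two squares.
Step 3: Build a representation. Here n = 113 · 137 is a product of primes ≡ 1 (mod 4). Each prime p ≡ 1 (mod 4) is itself a sum of two squares; find a² by testing p − a² for a perfect square:
  113: 113 − 1² = 112, 113 − 2² = 109, 113 − 3² = 104, 113 − 4² = 97, 113 − 5² = 88, 113 − 6² = 77, 113 − 7² = 64 = 8² ⇒ 113 = 7² + 8².
  137: 137 − 1² = 136, 137 − 2² = 133, 137 − 3² = 128, 137 − 4² = 121 = 11² ⇒ 137 = 4² + 11².
  Combine using the Brahmagupta–Fibonacci identity (a² + b²)(c² + d²) = (ac − bd)² + (ad + bc)² = (ac + bd)² + (ad − bc)²:
  113 · 137 = 15481: from (7² + 8²)(4² + 11²), take (7·4 − 8·11, 7·11 + 8·4) = (28 − 88, 77 + 32) = (-60, 109); dropping signs (only squares matter) gives (60, 109); check 60² + 109² = 3600 + 11881 = 15481 ✓.
Step 4: Order so x ≤ y and verify: 60² + 109² = 3600 + 11881 = 15481 = n. ✓

n = 15481 = 60² + 109² (one valid representation with x ≤ y).


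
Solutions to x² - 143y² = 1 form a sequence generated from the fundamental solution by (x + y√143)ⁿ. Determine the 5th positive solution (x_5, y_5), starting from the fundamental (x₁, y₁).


Step 1: Find the fundamental solution (x₁, y₁) of x² - 143y² = 1.
  Expand √143 as a continued fraction. a₀ = ⌊√143⌋ = 11; iterate m_{k+1} = d_k·a_k − m_k, d_{k+1} = (143 − m_{k+1}²)/d_k, a_{k+1} = ⌊(a₀ + m_{k+1})/d_{k+1}⌋ (starting m₀ = 0, d₀ = 1), with convergents p_k = a_k·p_{k-1} + p_{k-2}, q_k = a_k·q_{k-1} + q_{k-2} (p₋₁ = 1, q₋₁ = 0):
  k = 0: a₀ = 11; p₀/q₀ = 11/1; p₀² − 143·q₀² = 121 − 143 = -22.
  k = 1: m = 11, d = 22, a = ⌊(11 + 11)/22⌋ = 1; p/q = (1·11 + 1)/(1·1 + 0) = 12/1; p² − 143·q² = 144 − 143 = 1.
  The first convergent with p² − 143·q² = 1 gives the fundamental solution (x₁, y₁) = (12, 1).
Step 2: Apply the recurrence (x_{n+1}, y_{n+1}) = (x₁x_n + 143y₁y_n, x₁y_n + y₁x_n) repeatedly.
  From (x_1, y_1) = (12, 1): x_2 = 12·12 + 143·1·1 = 287; y_2 = 12·1 + 1·12 = 24.
  From (x_2, y_2) = (287, 24): x_3 = 12·287 + 143·1·24 = 6876; y_3 = 12·24 + 1·287 = 575.
  From (x_3, y_3) = (6876, 575): x_4 = 12·6876 + 143·1·575 = 164737; y_4 = 12·575 + 1·6876 = 13776.
  From (x_4, y_4) = (164737, 13776): x_5 = 12·164737 + 143·1·13776 = 3946812; y_5 = 12·13776 + 1·164737 = 330049.
Step 3: Verify x_5² - 143·y_5² = 15577324963344 - 15577324963343 = 1 (should be 1). ✓

(x_1, y_1) = (12, 1); (x_5, y_5) = (3946812, 330049).


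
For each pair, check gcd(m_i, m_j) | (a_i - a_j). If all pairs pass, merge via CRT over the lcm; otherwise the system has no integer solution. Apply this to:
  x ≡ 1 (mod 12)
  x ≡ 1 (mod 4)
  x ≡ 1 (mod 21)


Moduli 12, 4, 21 are not pairwise coprime, so CRT works modulo lcm(m_i) when all pairwise compatibility conditions hold.
Pairwise compatibility: gcd(m_i, m_j) must divide a_i - a_j for every pair.
Merge one congruence at a time:
  Start: x ≡ 1 (mod 12).
  Combine with x ≡ 1 (mod 4): gcd(12, 4) = 4; 1 - 1 = 0, which IS divisible by 4, so compatible.
    Write x = 1 + 12·t and substitute into x ≡ 1 (mod 4): 12·t ≡ 1 − 1 = 0 (mod 4).
    Divide the congruence (and modulus) by g = 4: 3·t ≡ 0 (mod 1).
    Modulo 1 every t works; take t = 0.
    Then x = 1 + 12·0 = 1, valid modulo lcm(12, 4) = 12: x ≡ 1 (mod 12).
  Combine with x ≡ 1 (mod 21): gcd(12, 21) = 3; 1 - 1 = 0, which IS divisible by 3, so compatible.
    Write x = 1 + 12·t and substitute into x ≡ 1 (mod 21): 12·t ≡ 1 − 1 = 0 (mod 21).
    Divide the congruence (and modulus) by g = 3: 4·t ≡ 0 (mod 7).
    The inverse of 4 mod 7 is 2 (since 4·2 = 8 = 1·7 + 1), so t ≡ 2·0 = 0 ≡ 0 (mod 7).
    Then x = 1 + 12·0 = 1, valid modulo lcm(12, 21) = 84: x ≡ 1 (mod 84).
Verify: 1 mod 12 = 1, 1 mod 4 = 1, 1 mod 21 = 1.

x ≡ 1 (mod 84).


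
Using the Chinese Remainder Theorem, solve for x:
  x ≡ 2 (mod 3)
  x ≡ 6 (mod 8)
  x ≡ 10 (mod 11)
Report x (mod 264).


Moduli 3, 8, 11 are pairwise coprime; by CRT there is a unique solution modulo M = 3 · 8 · 11 = 264.
Solve pairwise, accumulating the modulus:
  Start with x ≡ 2 (mod 3).
  Combine with x ≡ 6 (mod 8): since gcd(3, 8) = 1, we get a unique residue mod 24.
    Write x = 2 + 3·t and substitute into x ≡ 6 (mod 8): 3·t ≡ 6 − 2 = 4 (mod 8).
    The inverse of 3 mod 8 is 3 (since 3·3 = 9 = 1·8 + 1), so t ≡ 3·4 = 12 ≡ 4 (mod 8).
    Then x = 2 + 3·4 = 14, valid modulo lcm(3, 8) = 24: x ≡ 14 (mod 24).
  Combine with x ≡ 10 (mod 11): since gcd(24, 11) = 1, we get a unique residue mod 264.
    Write x = 14 + 24·t and substitute into x ≡ 10 (mod 11): 24·t ≡ 10 − 14 = -4 (mod 11).
    Reduce coefficients mod 11: 2·t ≡ 7 (mod 11).
    The inverse of 2 mod 11 is 6 (since 2·6 = 12 = 1·11 + 1), so t ≡ 6·7 = 42 ≡ 9 (mod 11).
    Then x = 14 + 24·9 = 230, valid modulo lcm(24, 11) = 264: x ≡ 230 (mod 264).
Verify: 230 mod 3 = 2 ✓, 230 mod 8 = 6 ✓, 230 mod 11 = 10 ✓.

x ≡ 230 (mod 264).


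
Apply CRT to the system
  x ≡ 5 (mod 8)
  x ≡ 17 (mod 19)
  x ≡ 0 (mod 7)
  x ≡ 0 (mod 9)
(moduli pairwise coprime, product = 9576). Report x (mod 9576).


Product of moduli M = 8 · 19 · 7 · 9 = 9576.
Merge one congruence at a time:
  Start: x ≡ 5 (mod 8).
  Combine with x ≡ 17 (mod 19); new modulus lcm = 152.
    Write x = 5 + 8·t and substitute into x ≡ 17 (mod 19): 8·t ≡ 17 − 5 = 12 (mod 19).
    The inverse of 8 mod 19 is 12 (since 8·12 = 96 = 5·19 + 1), so t ≡ 12·12 = 144 ≡ 11 (mod 19).
    Then x = 5 + 8·11 = 93, valid modulo lcm(8, 19) = 152: x ≡ 93 (mod 152).
  Combine with x ≡ 0 (mod 7); new modulus lcm = 1064.
    Write x = 93 + 152·t and substitute into x ≡ 0 (mod 7): 152·t ≡ 0 − 93 = -93 (mod 7).
    Reduce coefficients mod 7: 5·t ≡ 5 (mod 7).
    The inverse of 5 mod 7 is 3 (since 5·3 = 15 = 2·7 + 1), so t ≡ 3·5 = 15 ≡ 1 (mod 7).
    Then x = 93 + 152·1 = 245, valid modulo lcm(152, 7) = 1064: x ≡ 245 (mod 1064).
  Combine with x ≡ 0 (mod 9); new modulus lcm = 9576.
    Write x = 245 + 1064·t and substitute into x ≡ 0 (mod 9): 1064·t ≡ 0 − 245 = -245 (mod 9).
    Reduce coefficients mod 9: 2·t ≡ 7 (mod 9).
    The inverse of 2 mod 9 is 5 (since 2·5 = 10 = 1·9 + 1), so t ≡ 5·7 = 35 ≡ 8 (mod 9).
    Then x = 245 + 1064·8 = 8757, valid modulo lcm(1064, 9) = 9576: x ≡ 8757 (mod 9576).
Verify against each original: 8757 mod 8 = 5, 8757 mod 19 = 17, 8757 mod 7 = 0, 8757 mod 9 = 0.

x ≡ 8757 (mod 9576).


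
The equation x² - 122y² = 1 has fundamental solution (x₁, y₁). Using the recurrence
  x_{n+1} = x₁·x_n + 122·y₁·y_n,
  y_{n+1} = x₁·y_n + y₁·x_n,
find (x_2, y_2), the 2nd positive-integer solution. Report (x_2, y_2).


Step 1: Find the fundamental solution (x₁, y₁) of x² - 122y² = 1.
  Expand √122 as a continued fraction. a₀ = ⌊√122⌋ = 11; iterate m_{k+1} = d_k·a_k − m_k, d_{k+1} = (122 − m_{k+1}²)/d_k, a_{k+1} = ⌊(a₀ + m_{k+1})/d_{k+1}⌋ (starting m₀ = 0, d₀ = 1), with convergents p_k = a_k·p_{k-1} + p_{k-2}, q_k = a_k·q_{k-1} + q_{k-2} (p₋₁ = 1, q₋₁ = 0):
  k = 0: a₀ = 11; p₀/q₀ = 11/1; p₀² − 122·q₀² = 121 − 122 = -1.
  k = 1: m = 11, d = 1, a = ⌊(11 + 11)/1⌋ = 22; p/q = (22·11 + 1)/(22·1 + 0) = 243/22; p² − 122·q² = 59049 − 59048 = 1.
  The first convergent with p² − 122·q² = 1 gives the fundamental solution (x₁, y₁) = (243, 22).
Step 2: Apply the recurrence (x_{n+1}, y_{n+1}) = (x₁x_n + 122y₁y_n, x₁y_n + y₁x_n) repeatedly.
  From (x_1, y_1) = (243, 22): x_2 = 243·243 + 122·22·22 = 118097; y_2 = 243·22 + 22·243 = 10692.
Step 3: Verify x_2² - 122·y_2² = 13946901409 - 13946901408 = 1 (should be 1). ✓

(x_1, y_1) = (243, 22); (x_2, y_2) = (118097, 10692).
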